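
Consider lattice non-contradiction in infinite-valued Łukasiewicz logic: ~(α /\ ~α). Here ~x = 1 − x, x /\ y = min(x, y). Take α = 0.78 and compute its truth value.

~α = 1 − 0.78 = 0.22
α /\ ~α = min(0.78, 0.22) = 0.22
~(α /\ ~α) = 1 − 0.22 = 0.78
(The value 0.78 < 1 shows this instance is not satisfied; not a Ł∞-tautology — its value is 1 − min(a, 1−a).)

0.78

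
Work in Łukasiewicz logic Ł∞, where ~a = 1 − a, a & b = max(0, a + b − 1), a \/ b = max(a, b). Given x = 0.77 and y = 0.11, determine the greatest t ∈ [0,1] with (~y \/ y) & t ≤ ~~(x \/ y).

0.88

~y = 1 − 0.11 = 0.89
~y \/ y = max(0.89, 0.11) = 0.89
So the left factor is ~y \/ y = 0.89.
x \/ y = max(0.77, 0.11) = 0.77
~(x \/ y) = 1 − 0.77 = 0.23
~~(x \/ y) = 1 − 0.23 = 0.77
So the right-hand bound is ~~(x \/ y) = 0.77.
The residuum of the Łukasiewicz t-norm gives the supremum: min(1, 1 − 0.89 + 0.77).
1 − 0.89 + 0.77 = 0.88, so t = min(1, 0.88) = 0.88.
Check: 0.89 & 0.88 = max(0, 0.77) = 0.77 ≤ 0.77.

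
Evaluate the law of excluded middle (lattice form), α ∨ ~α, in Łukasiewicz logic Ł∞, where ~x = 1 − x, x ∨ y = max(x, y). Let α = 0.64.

~α = 1 − 0.64 = 0.36
α ∨ ~α = max(0.64, 0.36) = 0.64
(The value 0.64 < 1 shows this instance is not satisfied; not a Ł∞-tautology — its value is max(a, 1−a).)

0.64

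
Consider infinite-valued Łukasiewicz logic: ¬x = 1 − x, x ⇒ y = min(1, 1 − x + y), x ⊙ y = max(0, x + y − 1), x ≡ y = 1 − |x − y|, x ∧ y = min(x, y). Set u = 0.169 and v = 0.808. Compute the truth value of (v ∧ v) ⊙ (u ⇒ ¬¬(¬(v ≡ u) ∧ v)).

v ∧ v = min(0.808, 0.808) = 0.808
v ≡ u = 1 − |0.808 − 0.169| = 1 − 0.639 = 0.361
¬(v ≡ u) = 1 − 0.361 = 0.639
¬(v ≡ u) ∧ v = min(0.639, 0.808) = 0.639
¬(¬(v ≡ u) ∧ v) = 1 − 0.639 = 0.361
¬¬(¬(v ≡ u) ∧ v) = 1 − 0.361 = 0.639
u ⇒ ¬¬(¬(v ≡ u) ∧ v) = min(1, 1 − 0.169 + 0.639) = min(1, 1.470) = 1.000
(v ∧ v) ⊙ (u ⇒ ¬¬(¬(v ≡ u) ∧ v)) = max(0, 0.808 + 1.000 − 1) = max(0, 0.808) = 0.808

0.808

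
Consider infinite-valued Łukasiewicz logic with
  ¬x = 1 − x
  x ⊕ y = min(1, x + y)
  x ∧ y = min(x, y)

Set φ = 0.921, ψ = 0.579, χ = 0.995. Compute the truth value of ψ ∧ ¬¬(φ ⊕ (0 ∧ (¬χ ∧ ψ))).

¬χ = 1 − 0.995 = 0.005
¬χ ∧ ψ = min(0.005, 0.579) = 0.005
0 ∧ (¬χ ∧ ψ) = min(0.000, 0.005) = 0.000
φ ⊕ (0 ∧ (¬χ ∧ ψ)) = min(1, 0.921 + 0.000) = min(1, 0.921) = 0.921
¬(φ ⊕ (0 ∧ (¬χ ∧ ψ))) = 1 − 0.921 = 0.079
¬¬(φ ⊕ (0 ∧ (¬χ ∧ ψ))) = 1 − 0.079 = 0.921
ψ ∧ ¬¬(φ ⊕ (0 ∧ (¬χ ∧ ψ))) = min(0.579, 0.921) = 0.579

0.579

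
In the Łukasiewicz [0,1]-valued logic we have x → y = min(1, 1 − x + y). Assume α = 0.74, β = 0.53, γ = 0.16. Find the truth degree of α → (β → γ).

0.89

β → γ = min(1, 1 − 0.53 + 0.16) = min(1, 0.63) = 0.63
α → (β → γ) = min(1, 1 − 0.74 + 0.63) = min(1, 0.89) = 0.89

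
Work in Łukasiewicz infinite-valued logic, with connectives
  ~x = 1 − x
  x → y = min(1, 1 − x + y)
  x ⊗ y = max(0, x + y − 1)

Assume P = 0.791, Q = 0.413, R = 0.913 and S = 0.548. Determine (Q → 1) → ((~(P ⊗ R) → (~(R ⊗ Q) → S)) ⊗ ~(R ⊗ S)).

Q → 1 = min(1, 1 − 0.413 + 1.000) = min(1, 1.587) = 1.000
P ⊗ R = max(0, 0.791 + 0.913 − 1) = max(0, 0.704) = 0.704
~(P ⊗ R) = 1 − 0.704 = 0.296
R ⊗ Q = max(0, 0.913 + 0.413 − 1) = max(0, 0.326) = 0.326
~(R ⊗ Q) = 1 − 0.326 = 0.674
~(R ⊗ Q) → S = min(1, 1 − 0.674 + 0.548) = min(1, 0.874) = 0.874
~(P ⊗ R) → (~(R ⊗ Q) → S) = min(1, 1 − 0.296 + 0.874) = min(1, 1.578) = 1.000
R ⊗ S = max(0, 0.913 + 0.548 − 1) = max(0, 0.461) = 0.461
~(R ⊗ S) = 1 − 0.461 = 0.539
(~(P ⊗ R) → (~(R ⊗ Q) → S)) ⊗ ~(R ⊗ S) = max(0, 1.000 + 0.539 − 1) = max(0, 0.539) = 0.539
(Q → 1) → ((~(P ⊗ R) → (~(R ⊗ Q) → S)) ⊗ ~(R ⊗ S)) = min(1, 1 − 1.000 + 0.539) = min(1, 0.539) = 0.539

0.539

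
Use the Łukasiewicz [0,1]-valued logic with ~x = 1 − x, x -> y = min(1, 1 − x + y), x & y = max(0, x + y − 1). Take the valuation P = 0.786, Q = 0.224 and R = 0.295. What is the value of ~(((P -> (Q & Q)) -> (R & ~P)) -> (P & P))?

Q & Q = max(0, 0.224 + 0.224 − 1) = max(0, -0.552) = 0.000
P -> (Q & Q) = min(1, 1 − 0.786 + 0.000) = min(1, 0.214) = 0.214
~P = 1 − 0.786 = 0.214
R & ~P = max(0, 0.295 + 0.214 − 1) = max(0, -0.491) = 0.000
(P -> (Q & Q)) -> (R & ~P) = min(1, 1 − 0.214 + 0.000) = min(1, 0.786) = 0.786
P & P = max(0, 0.786 + 0.786 − 1) = max(0, 0.572) = 0.572
((P -> (Q & Q)) -> (R & ~P)) -> (P & P) = min(1, 1 − 0.786 + 0.572) = min(1, 0.786) = 0.786
~(((P -> (Q & Q)) -> (R & ~P)) -> (P & P)) = 1 − 0.786 = 0.214

0.214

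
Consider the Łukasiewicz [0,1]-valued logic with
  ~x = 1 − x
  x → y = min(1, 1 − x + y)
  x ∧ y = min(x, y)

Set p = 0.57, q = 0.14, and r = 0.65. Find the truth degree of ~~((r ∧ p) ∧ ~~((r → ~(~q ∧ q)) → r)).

0.57

r ∧ p = min(0.65, 0.57) = 0.57
~q = 1 − 0.14 = 0.86
~q ∧ q = min(0.86, 0.14) = 0.14
~(~q ∧ q) = 1 − 0.14 = 0.86
r → ~(~q ∧ q) = min(1, 1 − 0.65 + 0.86) = min(1, 1.21) = 1.00
(r → ~(~q ∧ q)) → r = min(1, 1 − 1.00 + 0.65) = min(1, 0.65) = 0.65
~((r → ~(~q ∧ q)) → r) = 1 − 0.65 = 0.35
~~((r → ~(~q ∧ q)) → r) = 1 − 0.35 = 0.65
(r ∧ p) ∧ ~~((r → ~(~q ∧ q)) → r) = min(0.57, 0.65) = 0.57
~((r ∧ p) ∧ ~~((r → ~(~q ∧ q)) → r)) = 1 − 0.57 = 0.43
~~((r ∧ p) ∧ ~~((r → ~(~q ∧ q)) → r)) = 1 − 0.43 = 0.57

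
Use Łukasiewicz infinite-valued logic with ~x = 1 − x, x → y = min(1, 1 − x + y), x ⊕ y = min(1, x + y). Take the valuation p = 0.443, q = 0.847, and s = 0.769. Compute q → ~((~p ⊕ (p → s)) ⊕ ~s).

~p = 1 − 0.443 = 0.557
p → s = min(1, 1 − 0.443 + 0.769) = min(1, 1.326) = 1.000
~p ⊕ (p → s) = min(1, 0.557 + 1.000) = min(1, 1.557) = 1.000
~s = 1 − 0.769 = 0.231
(~p ⊕ (p → s)) ⊕ ~s = min(1, 1.000 + 0.231) = min(1, 1.231) = 1.000
~((~p ⊕ (p → s)) ⊕ ~s) = 1 − 1.000 = 0.000
q → ~((~p ⊕ (p → s)) ⊕ ~s) = min(1, 1 − 0.847 + 0.000) = min(1, 0.153) = 0.153

0.153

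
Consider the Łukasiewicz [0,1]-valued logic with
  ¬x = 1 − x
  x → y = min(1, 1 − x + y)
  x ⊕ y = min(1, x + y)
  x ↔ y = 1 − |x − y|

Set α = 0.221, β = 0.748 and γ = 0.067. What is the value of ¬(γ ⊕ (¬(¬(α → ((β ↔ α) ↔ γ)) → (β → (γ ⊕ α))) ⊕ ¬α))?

β ↔ α = 1 − |0.748 − 0.221| = 1 − 0.527 = 0.473
(β ↔ α) ↔ γ = 1 − |0.473 − 0.067| = 1 − 0.406 = 0.594
α → ((β ↔ α) ↔ γ) = min(1, 1 − 0.221 + 0.594) = min(1, 1.373) = 1.000
¬(α → ((β ↔ α) ↔ γ)) = 1 − 1.000 = 0.000
γ ⊕ α = min(1, 0.067 + 0.221) = min(1, 0.288) = 0.288
β → (γ ⊕ α) = min(1, 1 − 0.748 + 0.288) = min(1, 0.540) = 0.540
¬(α → ((β ↔ α) ↔ γ)) → (β → (γ ⊕ α)) = min(1, 1 − 0.000 + 0.540) = min(1, 1.540) = 1.000
¬(¬(α → ((β ↔ α) ↔ γ)) → (β → (γ ⊕ α))) = 1 − 1.000 = 0.000
¬α = 1 − 0.221 = 0.779
¬(¬(α → ((β ↔ α) ↔ γ)) → (β → (γ ⊕ α))) ⊕ ¬α = min(1, 0.000 + 0.779) = min(1, 0.779) = 0.779
γ ⊕ (¬(¬(α → ((β ↔ α) ↔ γ)) → (β → (γ ⊕ α))) ⊕ ¬α) = min(1, 0.067 + 0.779) = min(1, 0.846) = 0.846
¬(γ ⊕ (¬(¬(α → ((β ↔ α) ↔ γ)) → (β → (γ ⊕ α))) ⊕ ¬α)) = 1 − 0.846 = 0.154

0.154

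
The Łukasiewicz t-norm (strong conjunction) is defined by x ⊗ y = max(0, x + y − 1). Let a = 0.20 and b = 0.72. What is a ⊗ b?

0.00

a ⊗ b = max(0, 0.20 + 0.72 − 1) = max(0, -0.08) = 0.00
For comparison, the Gödel (minimum) t-norm min(x, y) would give 0.20.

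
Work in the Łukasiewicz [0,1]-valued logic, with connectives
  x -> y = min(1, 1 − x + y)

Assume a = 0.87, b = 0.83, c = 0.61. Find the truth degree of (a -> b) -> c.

0.65

a -> b = min(1, 1 − 0.87 + 0.83) = min(1, 0.96) = 0.96
(a -> b) -> c = min(1, 1 − 0.96 + 0.61) = min(1, 0.65) = 0.65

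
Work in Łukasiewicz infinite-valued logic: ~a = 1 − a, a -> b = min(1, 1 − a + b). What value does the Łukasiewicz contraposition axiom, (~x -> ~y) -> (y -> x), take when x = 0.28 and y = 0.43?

~x = 1 − 0.28 = 0.72
~y = 1 − 0.43 = 0.57
~x -> ~y = min(1, 1 − 0.72 + 0.57) = min(1, 0.85) = 0.85
y -> x = min(1, 1 − 0.43 + 0.28) = min(1, 0.85) = 0.85
(~x -> ~y) -> (y -> x) = min(1, 1 − 0.85 + 0.85) = min(1, 1.00) = 1.00
(As expected: an axiom of Ł∞, always 1.)

1.00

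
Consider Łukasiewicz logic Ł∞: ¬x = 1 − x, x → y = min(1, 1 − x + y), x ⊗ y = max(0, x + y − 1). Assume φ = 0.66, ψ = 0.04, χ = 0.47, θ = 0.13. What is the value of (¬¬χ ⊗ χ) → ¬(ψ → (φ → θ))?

1.00

¬χ = 1 − 0.47 = 0.53
¬¬χ = 1 − 0.53 = 0.47
¬¬χ ⊗ χ = max(0, 0.47 + 0.47 − 1) = max(0, -0.06) = 0.00
φ → θ = min(1, 1 − 0.66 + 0.13) = min(1, 0.47) = 0.47
ψ → (φ → θ) = min(1, 1 − 0.04 + 0.47) = min(1, 1.43) = 1.00
¬(ψ → (φ → θ)) = 1 − 1.00 = 0.00
(¬¬χ ⊗ χ) → ¬(ψ → (φ → θ)) = min(1, 1 − 0.00 + 0.00) = min(1, 1.00) = 1.00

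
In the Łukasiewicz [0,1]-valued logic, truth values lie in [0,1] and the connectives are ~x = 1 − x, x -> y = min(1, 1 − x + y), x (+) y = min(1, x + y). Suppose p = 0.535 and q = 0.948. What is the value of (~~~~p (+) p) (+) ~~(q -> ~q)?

1.000

~p = 1 − 0.535 = 0.465
~~p = 1 − 0.465 = 0.535
~~~p = 1 − 0.535 = 0.465
~~~~p = 1 − 0.465 = 0.535
~~~~p (+) p = min(1, 0.535 + 0.535) = min(1, 1.070) = 1.000
~q = 1 − 0.948 = 0.052
q -> ~q = min(1, 1 − 0.948 + 0.052) = min(1, 0.104) = 0.104
~(q -> ~q) = 1 − 0.104 = 0.896
~~(q -> ~q) = 1 − 0.896 = 0.104
(~~~~p (+) p) (+) ~~(q -> ~q) = min(1, 1.000 + 0.104) = min(1, 1.104) = 1.000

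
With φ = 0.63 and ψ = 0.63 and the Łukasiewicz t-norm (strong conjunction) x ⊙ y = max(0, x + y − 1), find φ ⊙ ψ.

0.26

φ ⊙ ψ = max(0, 0.63 + 0.63 − 1) = max(0, 0.26) = 0.26
For comparison, the Gödel (minimum) t-norm min(x, y) would give 0.63.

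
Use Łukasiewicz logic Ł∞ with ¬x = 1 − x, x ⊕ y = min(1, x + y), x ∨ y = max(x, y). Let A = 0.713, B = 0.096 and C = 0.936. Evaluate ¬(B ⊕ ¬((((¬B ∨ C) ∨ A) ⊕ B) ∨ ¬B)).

¬B = 1 − 0.096 = 0.904
¬B ∨ C = max(0.904, 0.936) = 0.936
(¬B ∨ C) ∨ A = max(0.936, 0.713) = 0.936
((¬B ∨ C) ∨ A) ⊕ B = min(1, 0.936 + 0.096) = min(1, 1.032) = 1.000
(((¬B ∨ C) ∨ A) ⊕ B) ∨ ¬B = max(1.000, 0.904) = 1.000
¬((((¬B ∨ C) ∨ A) ⊕ B) ∨ ¬B) = 1 − 1.000 = 0.000
B ⊕ ¬((((¬B ∨ C) ∨ A) ⊕ B) ∨ ¬B) = min(1, 0.096 + 0.000) = min(1, 0.096) = 0.096
¬(B ⊕ ¬((((¬B ∨ C) ∨ A) ⊕ B) ∨ ¬B)) = 1 − 0.096 = 0.904

0.904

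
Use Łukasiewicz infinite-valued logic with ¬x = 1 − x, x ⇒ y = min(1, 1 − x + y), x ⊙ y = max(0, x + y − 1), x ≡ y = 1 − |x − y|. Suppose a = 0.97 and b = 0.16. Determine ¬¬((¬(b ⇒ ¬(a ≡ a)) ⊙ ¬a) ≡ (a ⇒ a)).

a ≡ a = 1 − |0.97 − 0.97| = 1 − 0.00 = 1.00
¬(a ≡ a) = 1 − 1.00 = 0.00
b ⇒ ¬(a ≡ a) = min(1, 1 − 0.16 + 0.00) = min(1, 0.84) = 0.84
¬(b ⇒ ¬(a ≡ a)) = 1 − 0.84 = 0.16
¬a = 1 − 0.97 = 0.03
¬(b ⇒ ¬(a ≡ a)) ⊙ ¬a = max(0, 0.16 + 0.03 − 1) = max(0, -0.81) = 0.00
a ⇒ a = min(1, 1 − 0.97 + 0.97) = min(1, 1.00) = 1.00
(¬(b ⇒ ¬(a ≡ a)) ⊙ ¬a) ≡ (a ⇒ a) = 1 − |0.00 − 1.00| = 1 − 1.00 = 0.00
¬((¬(b ⇒ ¬(a ≡ a)) ⊙ ¬a) ≡ (a ⇒ a)) = 1 − 0.00 = 1.00
¬¬((¬(b ⇒ ¬(a ≡ a)) ⊙ ¬a) ≡ (a ⇒ a)) = 1 − 1.00 = 0.00

0.00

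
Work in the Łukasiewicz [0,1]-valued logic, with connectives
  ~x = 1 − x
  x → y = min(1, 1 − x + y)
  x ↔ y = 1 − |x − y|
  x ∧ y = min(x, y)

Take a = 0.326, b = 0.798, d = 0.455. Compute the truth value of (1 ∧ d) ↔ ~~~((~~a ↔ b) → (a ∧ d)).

0.747

1 ∧ d = min(1.000, 0.455) = 0.455
~a = 1 − 0.326 = 0.674
~~a = 1 − 0.674 = 0.326
~~a ↔ b = 1 − |0.326 − 0.798| = 1 − 0.472 = 0.528
a ∧ d = min(0.326, 0.455) = 0.326
(~~a ↔ b) → (a ∧ d) = min(1, 1 − 0.528 + 0.326) = min(1, 0.798) = 0.798
~((~~a ↔ b) → (a ∧ d)) = 1 − 0.798 = 0.202
~~((~~a ↔ b) → (a ∧ d)) = 1 − 0.202 = 0.798
~~~((~~a ↔ b) → (a ∧ d)) = 1 − 0.798 = 0.202
(1 ∧ d) ↔ ~~~((~~a ↔ b) → (a ∧ d)) = 1 − |0.455 − 0.202| = 1 − 0.253 = 0.747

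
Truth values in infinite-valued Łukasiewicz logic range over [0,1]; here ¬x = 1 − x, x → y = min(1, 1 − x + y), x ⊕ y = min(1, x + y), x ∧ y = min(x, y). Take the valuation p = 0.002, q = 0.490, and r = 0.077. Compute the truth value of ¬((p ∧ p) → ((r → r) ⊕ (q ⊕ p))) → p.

p ∧ p = min(0.002, 0.002) = 0.002
r → r = min(1, 1 − 0.077 + 0.077) = min(1, 1.000) = 1.000
q ⊕ p = min(1, 0.490 + 0.002) = min(1, 0.492) = 0.492
(r → r) ⊕ (q ⊕ p) = min(1, 1.000 + 0.492) = min(1, 1.492) = 1.000
(p ∧ p) → ((r → r) ⊕ (q ⊕ p)) = min(1, 1 − 0.002 + 1.000) = min(1, 1.998) = 1.000
¬((p ∧ p) → ((r → r) ⊕ (q ⊕ p))) = 1 − 1.000 = 0.000
¬((p ∧ p) → ((r → r) ⊕ (q ⊕ p))) → p = min(1, 1 − 0.000 + 0.002) = min(1, 1.002) = 1.000

1.000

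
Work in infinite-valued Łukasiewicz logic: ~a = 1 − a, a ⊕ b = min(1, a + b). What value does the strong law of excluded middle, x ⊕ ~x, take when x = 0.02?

1.00

~x = 1 − 0.02 = 0.98
x ⊕ ~x = min(1, 0.02 + 0.98) = min(1, 1.00) = 1.00
(As expected: always 1 in Ł∞ since a ⊕ (1−a) = 1.)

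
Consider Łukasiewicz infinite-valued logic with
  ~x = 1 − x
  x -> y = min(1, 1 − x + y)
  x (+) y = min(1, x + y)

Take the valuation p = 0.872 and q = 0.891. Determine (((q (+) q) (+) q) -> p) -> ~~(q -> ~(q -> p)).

q (+) q = min(1, 0.891 + 0.891) = min(1, 1.782) = 1.000
(q (+) q) (+) q = min(1, 1.000 + 0.891) = min(1, 1.891) = 1.000
((q (+) q) (+) q) -> p = min(1, 1 − 1.000 + 0.872) = min(1, 0.872) = 0.872
q -> p = min(1, 1 − 0.891 + 0.872) = min(1, 0.981) = 0.981
~(q -> p) = 1 − 0.981 = 0.019
q -> ~(q -> p) = min(1, 1 − 0.891 + 0.019) = min(1, 0.128) = 0.128
~(q -> ~(q -> p)) = 1 − 0.128 = 0.872
~~(q -> ~(q -> p)) = 1 − 0.872 = 0.128
(((q (+) q) (+) q) -> p) -> ~~(q -> ~(q -> p)) = min(1, 1 − 0.872 + 0.128) = min(1, 0.256) = 0.256

0.256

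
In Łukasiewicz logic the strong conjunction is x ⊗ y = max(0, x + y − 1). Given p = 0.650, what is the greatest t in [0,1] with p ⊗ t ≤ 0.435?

0.785

The residuum of the Łukasiewicz t-norm gives the supremum: min(1, 1 − 0.650 + 0.435).
1 − 0.650 + 0.435 = 0.785, so t = min(1, 0.785) = 0.785.
Check: 0.650 ⊗ 0.785 = max(0, 0.435) = 0.435 ≤ 0.435.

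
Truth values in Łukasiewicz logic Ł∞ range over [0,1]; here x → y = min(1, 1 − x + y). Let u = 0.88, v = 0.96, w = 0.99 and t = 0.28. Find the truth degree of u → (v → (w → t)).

w → t = min(1, 1 − 0.99 + 0.28) = min(1, 0.29) = 0.29
v → (w → t) = min(1, 1 − 0.96 + 0.29) = min(1, 0.33) = 0.33
u → (v → (w → t)) = min(1, 1 − 0.88 + 0.33) = min(1, 0.45) = 0.45

0.45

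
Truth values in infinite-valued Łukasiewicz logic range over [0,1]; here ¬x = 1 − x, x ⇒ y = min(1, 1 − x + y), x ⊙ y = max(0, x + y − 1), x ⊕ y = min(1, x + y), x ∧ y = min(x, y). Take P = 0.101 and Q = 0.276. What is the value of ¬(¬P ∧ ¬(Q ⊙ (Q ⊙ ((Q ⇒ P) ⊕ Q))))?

¬P = 1 − 0.101 = 0.899
Q ⇒ P = min(1, 1 − 0.276 + 0.101) = min(1, 0.825) = 0.825
(Q ⇒ P) ⊕ Q = min(1, 0.825 + 0.276) = min(1, 1.101) = 1.000
Q ⊙ ((Q ⇒ P) ⊕ Q) = max(0, 0.276 + 1.000 − 1) = max(0, 0.276) = 0.276
Q ⊙ (Q ⊙ ((Q ⇒ P) ⊕ Q)) = max(0, 0.276 + 0.276 − 1) = max(0, -0.448) = 0.000
¬(Q ⊙ (Q ⊙ ((Q ⇒ P) ⊕ Q))) = 1 − 0.000 = 1.000
¬P ∧ ¬(Q ⊙ (Q ⊙ ((Q ⇒ P) ⊕ Q))) = min(0.899, 1.000) = 0.899
¬(¬P ∧ ¬(Q ⊙ (Q ⊙ ((Q ⇒ P) ⊕ Q)))) = 1 − 0.899 = 0.101

0.101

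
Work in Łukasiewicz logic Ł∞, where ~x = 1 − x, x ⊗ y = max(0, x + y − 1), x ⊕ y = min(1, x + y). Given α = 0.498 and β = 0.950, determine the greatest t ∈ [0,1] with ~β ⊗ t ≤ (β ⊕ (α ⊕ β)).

~β = 1 − 0.950 = 0.050
So the left factor is ~β = 0.050.
α ⊕ β = min(1, 0.498 + 0.950) = min(1, 1.448) = 1.000
β ⊕ (α ⊕ β) = min(1, 0.950 + 1.000) = min(1, 1.950) = 1.000
So the right-hand bound is β ⊕ (α ⊕ β) = 1.000.
The residuum of the Łukasiewicz t-norm gives the supremum: min(1, 1 − 0.050 + 1.000).
1 − 0.050 + 1.000 = 1.950, so t = min(1, 1.950) = 1.000.
Check: 0.050 ⊗ 1.000 = max(0, 0.050) = 0.050 ≤ 1.000.

1.000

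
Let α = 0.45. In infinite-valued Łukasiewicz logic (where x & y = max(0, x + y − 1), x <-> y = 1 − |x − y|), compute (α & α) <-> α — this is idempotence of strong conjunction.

α & α = max(0, 0.45 + 0.45 − 1) = max(0, -0.10) = 0.00
(α & α) <-> α = 1 − |0.00 − 0.45| = 1 − 0.45 = 0.55
(The value 0.55 < 1 shows this instance is not satisfied; fails in Ł∞ since a ⊗ a = max(0, 2a−1) ≠ a in general.)

0.55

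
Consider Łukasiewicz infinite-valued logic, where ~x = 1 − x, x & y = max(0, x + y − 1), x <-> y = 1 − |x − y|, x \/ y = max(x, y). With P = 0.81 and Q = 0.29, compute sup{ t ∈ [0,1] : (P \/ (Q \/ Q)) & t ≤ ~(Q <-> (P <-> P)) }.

Q \/ Q = max(0.29, 0.29) = 0.29
P \/ (Q \/ Q) = max(0.81, 0.29) = 0.81
So the left factor is P \/ (Q \/ Q) = 0.81.
P <-> P = 1 − |0.81 − 0.81| = 1 − 0.00 = 1.00
Q <-> (P <-> P) = 1 − |0.29 − 1.00| = 1 − 0.71 = 0.29
~(Q <-> (P <-> P)) = 1 − 0.29 = 0.71
So the right-hand bound is ~(Q <-> (P <-> P)) = 0.71.
The residuum of the Łukasiewicz t-norm gives the supremum: min(1, 1 − 0.81 + 0.71).
1 − 0.81 + 0.71 = 0.90, so t = min(1, 0.90) = 0.90.
Check: 0.81 & 0.90 = max(0, 0.71) = 0.71 ≤ 0.71.

0.90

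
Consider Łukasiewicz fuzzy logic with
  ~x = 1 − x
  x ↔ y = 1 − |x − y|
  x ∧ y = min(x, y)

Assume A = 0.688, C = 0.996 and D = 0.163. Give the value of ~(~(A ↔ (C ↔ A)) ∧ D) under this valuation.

0.996

C ↔ A = 1 − |0.996 − 0.688| = 1 − 0.308 = 0.692
A ↔ (C ↔ A) = 1 − |0.688 − 0.692| = 1 − 0.004 = 0.996
~(A ↔ (C ↔ A)) = 1 − 0.996 = 0.004
~(A ↔ (C ↔ A)) ∧ D = min(0.004, 0.163) = 0.004
~(~(A ↔ (C ↔ A)) ∧ D) = 1 − 0.004 = 0.996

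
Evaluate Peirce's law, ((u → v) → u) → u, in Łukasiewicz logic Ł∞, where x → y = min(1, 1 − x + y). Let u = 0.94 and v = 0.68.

0.94

u → v = min(1, 1 − 0.94 + 0.68) = min(1, 0.74) = 0.74
(u → v) → u = min(1, 1 − 0.74 + 0.94) = min(1, 1.20) = 1.00
((u → v) → u) → u = min(1, 1 − 1.00 + 0.94) = min(1, 0.94) = 0.94
(The value 0.94 < 1 shows this instance is not satisfied; not a Ł∞-tautology in general.)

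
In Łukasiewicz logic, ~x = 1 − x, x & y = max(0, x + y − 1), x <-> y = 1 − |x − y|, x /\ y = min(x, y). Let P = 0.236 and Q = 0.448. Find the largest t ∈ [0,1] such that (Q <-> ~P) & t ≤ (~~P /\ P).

~P = 1 − 0.236 = 0.764
Q <-> ~P = 1 − |0.448 − 0.764| = 1 − 0.316 = 0.684
So the left factor is Q <-> ~P = 0.684.
~~P = 1 − 0.764 = 0.236
~~P /\ P = min(0.236, 0.236) = 0.236
So the right-hand bound is ~~P /\ P = 0.236.
The residuum of the Łukasiewicz t-norm gives the supremum: min(1, 1 − 0.684 + 0.236).
1 − 0.684 + 0.236 = 0.552, so t = min(1, 0.552) = 0.552.
Check: 0.684 & 0.552 = max(0, 0.236) = 0.236 ≤ 0.236.

0.552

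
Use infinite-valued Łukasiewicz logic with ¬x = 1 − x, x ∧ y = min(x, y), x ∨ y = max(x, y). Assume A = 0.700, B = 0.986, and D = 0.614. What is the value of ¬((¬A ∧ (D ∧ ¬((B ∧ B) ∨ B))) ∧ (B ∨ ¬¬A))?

¬A = 1 − 0.700 = 0.300
B ∧ B = min(0.986, 0.986) = 0.986
(B ∧ B) ∨ B = max(0.986, 0.986) = 0.986
¬((B ∧ B) ∨ B) = 1 − 0.986 = 0.014
D ∧ ¬((B ∧ B) ∨ B) = min(0.614, 0.014) = 0.014
¬A ∧ (D ∧ ¬((B ∧ B) ∨ B)) = min(0.300, 0.014) = 0.014
¬¬A = 1 − 0.300 = 0.700
B ∨ ¬¬A = max(0.986, 0.700) = 0.986
(¬A ∧ (D ∧ ¬((B ∧ B) ∨ B))) ∧ (B ∨ ¬¬A) = min(0.014, 0.986) = 0.014
¬((¬A ∧ (D ∧ ¬((B ∧ B) ∨ B))) ∧ (B ∨ ¬¬A)) = 1 − 0.014 = 0.986

0.986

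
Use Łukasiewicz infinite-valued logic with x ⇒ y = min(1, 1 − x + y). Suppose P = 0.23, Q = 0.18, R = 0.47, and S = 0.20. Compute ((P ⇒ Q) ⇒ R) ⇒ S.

P ⇒ Q = min(1, 1 − 0.23 + 0.18) = min(1, 0.95) = 0.95
(P ⇒ Q) ⇒ R = min(1, 1 − 0.95 + 0.47) = min(1, 0.52) = 0.52
((P ⇒ Q) ⇒ R) ⇒ S = min(1, 1 − 0.52 + 0.20) = min(1, 0.68) = 0.68

0.68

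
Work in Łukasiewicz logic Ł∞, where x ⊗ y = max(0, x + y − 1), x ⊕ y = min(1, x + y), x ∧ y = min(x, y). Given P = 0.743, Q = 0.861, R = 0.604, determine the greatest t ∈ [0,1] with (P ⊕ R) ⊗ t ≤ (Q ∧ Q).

0.861

P ⊕ R = min(1, 0.743 + 0.604) = min(1, 1.347) = 1.000
So the left factor is P ⊕ R = 1.000.
Q ∧ Q = min(0.861, 0.861) = 0.861
So the right-hand bound is Q ∧ Q = 0.861.
The residuum of the Łukasiewicz t-norm gives the supremum: min(1, 1 − 1.000 + 0.861).
1 − 1.000 + 0.861 = 0.861, so t = min(1, 0.861) = 0.861.
Check: 1.000 ⊗ 0.861 = max(0, 0.861) = 0.861 ≤ 0.861.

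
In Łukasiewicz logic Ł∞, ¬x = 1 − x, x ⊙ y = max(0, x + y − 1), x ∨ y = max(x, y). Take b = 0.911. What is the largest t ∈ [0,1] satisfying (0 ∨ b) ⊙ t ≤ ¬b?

0 ∨ b = max(0.000, 0.911) = 0.911
So the left factor is 0 ∨ b = 0.911.
¬b = 1 − 0.911 = 0.089
So the right-hand bound is ¬b = 0.089.
The residuum of the Łukasiewicz t-norm gives the supremum: min(1, 1 − 0.911 + 0.089).
1 − 0.911 + 0.089 = 0.178, so t = min(1, 0.178) = 0.178.
Check: 0.911 ⊙ 0.178 = max(0, 0.089) = 0.089 ≤ 0.089.

0.178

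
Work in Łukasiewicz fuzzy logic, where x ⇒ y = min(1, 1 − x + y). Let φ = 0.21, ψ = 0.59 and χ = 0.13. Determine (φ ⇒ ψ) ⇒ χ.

0.13

φ ⇒ ψ = min(1, 1 − 0.21 + 0.59) = min(1, 1.38) = 1.00
(φ ⇒ ψ) ⇒ χ = min(1, 1 − 1.00 + 0.13) = min(1, 0.13) = 0.13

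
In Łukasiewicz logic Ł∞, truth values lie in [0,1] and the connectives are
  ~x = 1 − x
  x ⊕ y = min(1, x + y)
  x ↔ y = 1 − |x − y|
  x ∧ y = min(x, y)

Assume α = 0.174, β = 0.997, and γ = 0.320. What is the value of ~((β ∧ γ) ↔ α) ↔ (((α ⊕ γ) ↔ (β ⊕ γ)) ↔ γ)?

β ∧ γ = min(0.997, 0.320) = 0.320
(β ∧ γ) ↔ α = 1 − |0.320 − 0.174| = 1 − 0.146 = 0.854
~((β ∧ γ) ↔ α) = 1 − 0.854 = 0.146
α ⊕ γ = min(1, 0.174 + 0.320) = min(1, 0.494) = 0.494
β ⊕ γ = min(1, 0.997 + 0.320) = min(1, 1.317) = 1.000
(α ⊕ γ) ↔ (β ⊕ γ) = 1 − |0.494 − 1.000| = 1 − 0.506 = 0.494
((α ⊕ γ) ↔ (β ⊕ γ)) ↔ γ = 1 − |0.494 − 0.320| = 1 − 0.174 = 0.826
~((β ∧ γ) ↔ α) ↔ (((α ⊕ γ) ↔ (β ⊕ γ)) ↔ γ) = 1 − |0.146 − 0.826| = 1 − 0.680 = 0.320

0.320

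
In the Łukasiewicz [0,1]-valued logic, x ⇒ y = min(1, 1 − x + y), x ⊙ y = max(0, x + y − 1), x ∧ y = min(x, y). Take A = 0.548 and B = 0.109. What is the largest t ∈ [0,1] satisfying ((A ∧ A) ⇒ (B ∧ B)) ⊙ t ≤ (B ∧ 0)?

A ∧ A = min(0.548, 0.548) = 0.548
B ∧ B = min(0.109, 0.109) = 0.109
(A ∧ A) ⇒ (B ∧ B) = min(1, 1 − 0.548 + 0.109) = min(1, 0.561) = 0.561
So the left factor is (A ∧ A) ⇒ (B ∧ B) = 0.561.
B ∧ 0 = min(0.109, 0.000) = 0.000
So the right-hand bound is B ∧ 0 = 0.000.
The residuum of the Łukasiewicz t-norm gives the supremum: min(1, 1 − 0.561 + 0.000).
1 − 0.561 + 0.000 = 0.439, so t = min(1, 0.439) = 0.439.
Check: 0.561 ⊙ 0.439 = max(0, 0.000) = 0.000 ≤ 0.000.

0.439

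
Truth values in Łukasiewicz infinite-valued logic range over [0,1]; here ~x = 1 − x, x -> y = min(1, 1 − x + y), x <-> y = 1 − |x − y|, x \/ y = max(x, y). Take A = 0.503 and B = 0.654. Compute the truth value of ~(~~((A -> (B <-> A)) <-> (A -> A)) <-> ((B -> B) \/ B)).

0.000

B <-> A = 1 − |0.654 − 0.503| = 1 − 0.151 = 0.849
A -> (B <-> A) = min(1, 1 − 0.503 + 0.849) = min(1, 1.346) = 1.000
A -> A = min(1, 1 − 0.503 + 0.503) = min(1, 1.000) = 1.000
(A -> (B <-> A)) <-> (A -> A) = 1 − |1.000 − 1.000| = 1 − 0.000 = 1.000
~((A -> (B <-> A)) <-> (A -> A)) = 1 − 1.000 = 0.000
~~((A -> (B <-> A)) <-> (A -> A)) = 1 − 0.000 = 1.000
B -> B = min(1, 1 − 0.654 + 0.654) = min(1, 1.000) = 1.000
(B -> B) \/ B = max(1.000, 0.654) = 1.000
~~((A -> (B <-> A)) <-> (A -> A)) <-> ((B -> B) \/ B) = 1 − |1.000 − 1.000| = 1 − 0.000 = 1.000
~(~~((A -> (B <-> A)) <-> (A -> A)) <-> ((B -> B) \/ B)) = 1 − 1.000 = 0.000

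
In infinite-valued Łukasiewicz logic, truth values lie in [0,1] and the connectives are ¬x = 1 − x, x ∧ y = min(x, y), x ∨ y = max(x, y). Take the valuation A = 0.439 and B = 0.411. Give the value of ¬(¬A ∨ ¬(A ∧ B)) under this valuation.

¬A = 1 − 0.439 = 0.561
A ∧ B = min(0.439, 0.411) = 0.411
¬(A ∧ B) = 1 − 0.411 = 0.589
¬A ∨ ¬(A ∧ B) = max(0.561, 0.589) = 0.589
¬(¬A ∨ ¬(A ∧ B)) = 1 − 0.589 = 0.411

0.411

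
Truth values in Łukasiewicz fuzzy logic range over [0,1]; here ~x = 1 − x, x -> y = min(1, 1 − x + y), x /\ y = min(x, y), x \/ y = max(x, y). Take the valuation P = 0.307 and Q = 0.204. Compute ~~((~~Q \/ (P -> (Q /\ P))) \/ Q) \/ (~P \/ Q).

~Q = 1 − 0.204 = 0.796
~~Q = 1 − 0.796 = 0.204
Q /\ P = min(0.204, 0.307) = 0.204
P -> (Q /\ P) = min(1, 1 − 0.307 + 0.204) = min(1, 0.897) = 0.897
~~Q \/ (P -> (Q /\ P)) = max(0.204, 0.897) = 0.897
(~~Q \/ (P -> (Q /\ P))) \/ Q = max(0.897, 0.204) = 0.897
~((~~Q \/ (P -> (Q /\ P))) \/ Q) = 1 − 0.897 = 0.103
~~((~~Q \/ (P -> (Q /\ P))) \/ Q) = 1 − 0.103 = 0.897
~P = 1 − 0.307 = 0.693
~P \/ Q = max(0.693, 0.204) = 0.693
~~((~~Q \/ (P -> (Q /\ P))) \/ Q) \/ (~P \/ Q) = max(0.897, 0.693) = 0.897

0.897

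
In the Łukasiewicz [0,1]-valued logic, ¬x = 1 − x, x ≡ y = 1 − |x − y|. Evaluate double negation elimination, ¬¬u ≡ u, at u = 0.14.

1.00

¬u = 1 − 0.14 = 0.86
¬¬u = 1 − 0.86 = 0.14
¬¬u ≡ u = 1 − |0.14 − 0.14| = 1 − 0.00 = 1.00
(As expected: always 1 in Ł∞ since negation is involutive.)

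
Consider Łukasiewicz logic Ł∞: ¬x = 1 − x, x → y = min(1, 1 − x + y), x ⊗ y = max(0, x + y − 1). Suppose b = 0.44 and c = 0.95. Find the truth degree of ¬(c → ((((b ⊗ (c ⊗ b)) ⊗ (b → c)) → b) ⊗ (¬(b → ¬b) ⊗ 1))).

c ⊗ b = max(0, 0.95 + 0.44 − 1) = max(0, 0.39) = 0.39
b ⊗ (c ⊗ b) = max(0, 0.44 + 0.39 − 1) = max(0, -0.17) = 0.00
b → c = min(1, 1 − 0.44 + 0.95) = min(1, 1.51) = 1.00
(b ⊗ (c ⊗ b)) ⊗ (b → c) = max(0, 0.00 + 1.00 − 1) = max(0, 0.00) = 0.00
((b ⊗ (c ⊗ b)) ⊗ (b → c)) → b = min(1, 1 − 0.00 + 0.44) = min(1, 1.44) = 1.00
¬b = 1 − 0.44 = 0.56
b → ¬b = min(1, 1 − 0.44 + 0.56) = min(1, 1.12) = 1.00
¬(b → ¬b) = 1 − 1.00 = 0.00
¬(b → ¬b) ⊗ 1 = max(0, 0.00 + 1.00 − 1) = max(0, 0.00) = 0.00
(((b ⊗ (c ⊗ b)) ⊗ (b → c)) → b) ⊗ (¬(b → ¬b) ⊗ 1) = max(0, 1.00 + 0.00 − 1) = max(0, 0.00) = 0.00
c → ((((b ⊗ (c ⊗ b)) ⊗ (b → c)) → b) ⊗ (¬(b → ¬b) ⊗ 1)) = min(1, 1 − 0.95 + 0.00) = min(1, 0.05) = 0.05
¬(c → ((((b ⊗ (c ⊗ b)) ⊗ (b → c)) → b) ⊗ (¬(b → ¬b) ⊗ 1))) = 1 − 0.05 = 0.95

0.95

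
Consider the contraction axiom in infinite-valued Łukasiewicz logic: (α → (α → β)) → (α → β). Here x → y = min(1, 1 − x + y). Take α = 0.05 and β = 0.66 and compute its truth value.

1.00

α → β = min(1, 1 − 0.05 + 0.66) = min(1, 1.61) = 1.00
α → (α → β) = min(1, 1 − 0.05 + 1.00) = min(1, 1.95) = 1.00
(α → (α → β)) → (α → β) = min(1, 1 − 1.00 + 1.00) = min(1, 1.00) = 1.00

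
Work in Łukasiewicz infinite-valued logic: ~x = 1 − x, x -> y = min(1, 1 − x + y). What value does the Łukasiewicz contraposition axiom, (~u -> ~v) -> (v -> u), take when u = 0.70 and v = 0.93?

~u = 1 − 0.70 = 0.30
~v = 1 − 0.93 = 0.07
~u -> ~v = min(1, 1 − 0.30 + 0.07) = min(1, 0.77) = 0.77
v -> u = min(1, 1 − 0.93 + 0.70) = min(1, 0.77) = 0.77
(~u -> ~v) -> (v -> u) = min(1, 1 − 0.77 + 0.77) = min(1, 1.00) = 1.00
(As expected: an axiom of Ł∞, always 1.)

1.00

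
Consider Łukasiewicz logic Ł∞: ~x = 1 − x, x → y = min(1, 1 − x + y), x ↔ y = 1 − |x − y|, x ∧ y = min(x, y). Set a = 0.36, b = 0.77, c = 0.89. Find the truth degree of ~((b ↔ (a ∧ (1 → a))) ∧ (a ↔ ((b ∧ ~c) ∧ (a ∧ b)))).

0.41

1 → a = min(1, 1 − 1.00 + 0.36) = min(1, 0.36) = 0.36
a ∧ (1 → a) = min(0.36, 0.36) = 0.36
b ↔ (a ∧ (1 → a)) = 1 − |0.77 − 0.36| = 1 − 0.41 = 0.59
~c = 1 − 0.89 = 0.11
b ∧ ~c = min(0.77, 0.11) = 0.11
a ∧ b = min(0.36, 0.77) = 0.36
(b ∧ ~c) ∧ (a ∧ b) = min(0.11, 0.36) = 0.11
a ↔ ((b ∧ ~c) ∧ (a ∧ b)) = 1 − |0.36 − 0.11| = 1 − 0.25 = 0.75
(b ↔ (a ∧ (1 → a))) ∧ (a ↔ ((b ∧ ~c) ∧ (a ∧ b))) = min(0.59, 0.75) = 0.59
~((b ↔ (a ∧ (1 → a))) ∧ (a ↔ ((b ∧ ~c) ∧ (a ∧ b)))) = 1 − 0.59 = 0.41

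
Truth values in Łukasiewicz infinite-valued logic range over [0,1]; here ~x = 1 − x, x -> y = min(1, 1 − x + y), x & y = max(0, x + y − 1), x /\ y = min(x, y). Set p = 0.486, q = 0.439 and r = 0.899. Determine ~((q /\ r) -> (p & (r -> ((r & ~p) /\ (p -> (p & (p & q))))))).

q /\ r = min(0.439, 0.899) = 0.439
~p = 1 − 0.486 = 0.514
r & ~p = max(0, 0.899 + 0.514 − 1) = max(0, 0.413) = 0.413
p & q = max(0, 0.486 + 0.439 − 1) = max(0, -0.075) = 0.000
p & (p & q) = max(0, 0.486 + 0.000 − 1) = max(0, -0.514) = 0.000
p -> (p & (p & q)) = min(1, 1 − 0.486 + 0.000) = min(1, 0.514) = 0.514
(r & ~p) /\ (p -> (p & (p & q))) = min(0.413, 0.514) = 0.413
r -> ((r & ~p) /\ (p -> (p & (p & q)))) = min(1, 1 − 0.899 + 0.413) = min(1, 0.514) = 0.514
p & (r -> ((r & ~p) /\ (p -> (p & (p & q))))) = max(0, 0.486 + 0.514 − 1) = max(0, 0.000) = 0.000
(q /\ r) -> (p & (r -> ((r & ~p) /\ (p -> (p & (p & q)))))) = min(1, 1 − 0.439 + 0.000) = min(1, 0.561) = 0.561
~((q /\ r) -> (p & (r -> ((r & ~p) /\ (p -> (p & (p & q))))))) = 1 − 0.561 = 0.439

0.439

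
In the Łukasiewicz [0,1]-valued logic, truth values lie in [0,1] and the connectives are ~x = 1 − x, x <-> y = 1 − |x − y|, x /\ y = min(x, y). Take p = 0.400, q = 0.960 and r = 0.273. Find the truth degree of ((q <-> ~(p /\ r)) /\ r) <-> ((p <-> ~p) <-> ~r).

p /\ r = min(0.400, 0.273) = 0.273
~(p /\ r) = 1 − 0.273 = 0.727
q <-> ~(p /\ r) = 1 − |0.960 − 0.727| = 1 − 0.233 = 0.767
(q <-> ~(p /\ r)) /\ r = min(0.767, 0.273) = 0.273
~p = 1 − 0.400 = 0.600
p <-> ~p = 1 − |0.400 − 0.600| = 1 − 0.200 = 0.800
~r = 1 − 0.273 = 0.727
(p <-> ~p) <-> ~r = 1 − |0.800 − 0.727| = 1 − 0.073 = 0.927
((q <-> ~(p /\ r)) /\ r) <-> ((p <-> ~p) <-> ~r) = 1 − |0.273 − 0.927| = 1 − 0.654 = 0.346

0.346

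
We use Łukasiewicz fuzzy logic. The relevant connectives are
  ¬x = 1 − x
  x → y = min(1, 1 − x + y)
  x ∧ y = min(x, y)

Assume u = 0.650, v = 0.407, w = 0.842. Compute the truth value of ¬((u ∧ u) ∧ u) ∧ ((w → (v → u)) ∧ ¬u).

u ∧ u = min(0.650, 0.650) = 0.650
(u ∧ u) ∧ u = min(0.650, 0.650) = 0.650
¬((u ∧ u) ∧ u) = 1 − 0.650 = 0.350
v → u = min(1, 1 − 0.407 + 0.650) = min(1, 1.243) = 1.000
w → (v → u) = min(1, 1 − 0.842 + 1.000) = min(1, 1.158) = 1.000
¬u = 1 − 0.650 = 0.350
(w → (v → u)) ∧ ¬u = min(1.000, 0.350) = 0.350
¬((u ∧ u) ∧ u) ∧ ((w → (v → u)) ∧ ¬u) = min(0.350, 0.350) = 0.350

0.350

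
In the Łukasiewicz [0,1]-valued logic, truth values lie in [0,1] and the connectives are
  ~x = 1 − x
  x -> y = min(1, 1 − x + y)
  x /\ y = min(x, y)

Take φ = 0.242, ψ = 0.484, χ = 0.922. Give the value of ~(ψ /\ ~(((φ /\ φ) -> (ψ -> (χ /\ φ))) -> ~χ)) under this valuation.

0.516

φ /\ φ = min(0.242, 0.242) = 0.242
χ /\ φ = min(0.922, 0.242) = 0.242
ψ -> (χ /\ φ) = min(1, 1 − 0.484 + 0.242) = min(1, 0.758) = 0.758
(φ /\ φ) -> (ψ -> (χ /\ φ)) = min(1, 1 − 0.242 + 0.758) = min(1, 1.516) = 1.000
~χ = 1 − 0.922 = 0.078
((φ /\ φ) -> (ψ -> (χ /\ φ))) -> ~χ = min(1, 1 − 1.000 + 0.078) = min(1, 0.078) = 0.078
~(((φ /\ φ) -> (ψ -> (χ /\ φ))) -> ~χ) = 1 − 0.078 = 0.922
ψ /\ ~(((φ /\ φ) -> (ψ -> (χ /\ φ))) -> ~χ) = min(0.484, 0.922) = 0.484
~(ψ /\ ~(((φ /\ φ) -> (ψ -> (χ /\ φ))) -> ~χ)) = 1 − 0.484 = 0.516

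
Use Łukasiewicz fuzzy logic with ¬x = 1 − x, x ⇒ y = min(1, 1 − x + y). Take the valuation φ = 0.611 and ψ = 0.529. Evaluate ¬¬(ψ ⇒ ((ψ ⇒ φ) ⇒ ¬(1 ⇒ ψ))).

ψ ⇒ φ = min(1, 1 − 0.529 + 0.611) = min(1, 1.082) = 1.000
1 ⇒ ψ = min(1, 1 − 1.000 + 0.529) = min(1, 0.529) = 0.529
¬(1 ⇒ ψ) = 1 − 0.529 = 0.471
(ψ ⇒ φ) ⇒ ¬(1 ⇒ ψ) = min(1, 1 − 1.000 + 0.471) = min(1, 0.471) = 0.471
ψ ⇒ ((ψ ⇒ φ) ⇒ ¬(1 ⇒ ψ)) = min(1, 1 − 0.529 + 0.471) = min(1, 0.942) = 0.942
¬(ψ ⇒ ((ψ ⇒ φ) ⇒ ¬(1 ⇒ ψ))) = 1 − 0.942 = 0.058
¬¬(ψ ⇒ ((ψ ⇒ φ) ⇒ ¬(1 ⇒ ψ))) = 1 − 0.058 = 0.942

0.942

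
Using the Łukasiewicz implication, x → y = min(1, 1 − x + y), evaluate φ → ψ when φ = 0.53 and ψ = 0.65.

1.00

φ → ψ = min(1, 1 − 0.53 + 0.65) = min(1, 1.12) = 1.00
For comparison, the Gödel implication (1 if x ≤ y else y) would give 1.00.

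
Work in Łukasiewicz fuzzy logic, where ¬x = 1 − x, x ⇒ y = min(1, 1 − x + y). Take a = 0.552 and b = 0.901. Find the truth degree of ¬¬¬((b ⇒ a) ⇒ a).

0.099

b ⇒ a = min(1, 1 − 0.901 + 0.552) = min(1, 0.651) = 0.651
(b ⇒ a) ⇒ a = min(1, 1 − 0.651 + 0.552) = min(1, 0.901) = 0.901
¬((b ⇒ a) ⇒ a) = 1 − 0.901 = 0.099
¬¬((b ⇒ a) ⇒ a) = 1 − 0.099 = 0.901
¬¬¬((b ⇒ a) ⇒ a) = 1 − 0.901 = 0.099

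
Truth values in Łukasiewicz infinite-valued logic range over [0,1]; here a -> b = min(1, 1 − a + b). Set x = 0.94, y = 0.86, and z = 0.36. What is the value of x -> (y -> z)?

y -> z = min(1, 1 − 0.86 + 0.36) = min(1, 0.50) = 0.50
x -> (y -> z) = min(1, 1 − 0.94 + 0.50) = min(1, 0.56) = 0.56

0.56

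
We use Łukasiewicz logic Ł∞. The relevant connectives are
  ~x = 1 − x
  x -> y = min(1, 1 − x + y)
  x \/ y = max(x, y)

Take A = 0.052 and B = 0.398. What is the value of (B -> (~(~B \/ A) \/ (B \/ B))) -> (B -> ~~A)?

~B = 1 − 0.398 = 0.602
~B \/ A = max(0.602, 0.052) = 0.602
~(~B \/ A) = 1 − 0.602 = 0.398
B \/ B = max(0.398, 0.398) = 0.398
~(~B \/ A) \/ (B \/ B) = max(0.398, 0.398) = 0.398
B -> (~(~B \/ A) \/ (B \/ B)) = min(1, 1 − 0.398 + 0.398) = min(1, 1.000) = 1.000
~A = 1 − 0.052 = 0.948
~~A = 1 − 0.948 = 0.052
B -> ~~A = min(1, 1 − 0.398 + 0.052) = min(1, 0.654) = 0.654
(B -> (~(~B \/ A) \/ (B \/ B))) -> (B -> ~~A) = min(1, 1 − 1.000 + 0.654) = min(1, 0.654) = 0.654

0.654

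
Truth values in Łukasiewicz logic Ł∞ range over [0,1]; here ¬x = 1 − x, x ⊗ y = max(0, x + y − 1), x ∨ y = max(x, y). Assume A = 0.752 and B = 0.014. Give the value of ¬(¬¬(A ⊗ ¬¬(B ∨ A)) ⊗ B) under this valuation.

1.000

B ∨ A = max(0.014, 0.752) = 0.752
¬(B ∨ A) = 1 − 0.752 = 0.248
¬¬(B ∨ A) = 1 − 0.248 = 0.752
A ⊗ ¬¬(B ∨ A) = max(0, 0.752 + 0.752 − 1) = max(0, 0.504) = 0.504
¬(A ⊗ ¬¬(B ∨ A)) = 1 − 0.504 = 0.496
¬¬(A ⊗ ¬¬(B ∨ A)) = 1 − 0.496 = 0.504
¬¬(A ⊗ ¬¬(B ∨ A)) ⊗ B = max(0, 0.504 + 0.014 − 1) = max(0, -0.482) = 0.000
¬(¬¬(A ⊗ ¬¬(B ∨ A)) ⊗ B) = 1 − 0.000 = 1.000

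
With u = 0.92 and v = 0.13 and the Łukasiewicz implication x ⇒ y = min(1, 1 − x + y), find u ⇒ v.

u ⇒ v = min(1, 1 − 0.92 + 0.13) = min(1, 0.21) = 0.21
For comparison, the Gödel implication (1 if x ≤ y else y) would give 0.13.

0.21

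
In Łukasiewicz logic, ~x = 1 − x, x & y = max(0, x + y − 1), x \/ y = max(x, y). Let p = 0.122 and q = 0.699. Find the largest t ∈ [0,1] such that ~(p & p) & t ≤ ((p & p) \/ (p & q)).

p & p = max(0, 0.122 + 0.122 − 1) = max(0, -0.756) = 0.000
~(p & p) = 1 − 0.000 = 1.000
So the left factor is ~(p & p) = 1.000.
p & q = max(0, 0.122 + 0.699 − 1) = max(0, -0.179) = 0.000
(p & p) \/ (p & q) = max(0.000, 0.000) = 0.000
So the right-hand bound is (p & p) \/ (p & q) = 0.000.
The residuum of the Łukasiewicz t-norm gives the supremum: min(1, 1 − 1.000 + 0.000).
1 − 1.000 + 0.000 = 0.000, so t = min(1, 0.000) = 0.000.
Check: 1.000 & 0.000 = max(0, 0.000) = 0.000 ≤ 0.000.

0.000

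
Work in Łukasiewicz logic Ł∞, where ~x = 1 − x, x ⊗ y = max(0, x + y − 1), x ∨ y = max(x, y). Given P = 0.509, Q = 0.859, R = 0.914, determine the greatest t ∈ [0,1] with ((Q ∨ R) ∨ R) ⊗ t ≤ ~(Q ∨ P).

0.227

Q ∨ R = max(0.859, 0.914) = 0.914
(Q ∨ R) ∨ R = max(0.914, 0.914) = 0.914
So the left factor is (Q ∨ R) ∨ R = 0.914.
Q ∨ P = max(0.859, 0.509) = 0.859
~(Q ∨ P) = 1 − 0.859 = 0.141
So the right-hand bound is ~(Q ∨ P) = 0.141.
The residuum of the Łukasiewicz t-norm gives the supremum: min(1, 1 − 0.914 + 0.141).
1 − 0.914 + 0.141 = 0.227, so t = min(1, 0.227) = 0.227.
Check: 0.914 ⊗ 0.227 = max(0, 0.141) = 0.141 ≤ 0.141.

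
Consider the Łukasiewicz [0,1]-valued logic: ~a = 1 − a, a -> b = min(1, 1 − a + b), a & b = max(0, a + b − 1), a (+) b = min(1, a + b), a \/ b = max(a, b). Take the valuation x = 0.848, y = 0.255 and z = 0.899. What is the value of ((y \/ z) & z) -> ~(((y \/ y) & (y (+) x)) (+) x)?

0.202

y \/ z = max(0.255, 0.899) = 0.899
(y \/ z) & z = max(0, 0.899 + 0.899 − 1) = max(0, 0.798) = 0.798
y \/ y = max(0.255, 0.255) = 0.255
y (+) x = min(1, 0.255 + 0.848) = min(1, 1.103) = 1.000
(y \/ y) & (y (+) x) = max(0, 0.255 + 1.000 − 1) = max(0, 0.255) = 0.255
((y \/ y) & (y (+) x)) (+) x = min(1, 0.255 + 0.848) = min(1, 1.103) = 1.000
~(((y \/ y) & (y (+) x)) (+) x) = 1 − 1.000 = 0.000
((y \/ z) & z) -> ~(((y \/ y) & (y (+) x)) (+) x) = min(1, 1 − 0.798 + 0.000) = min(1, 0.202) = 0.202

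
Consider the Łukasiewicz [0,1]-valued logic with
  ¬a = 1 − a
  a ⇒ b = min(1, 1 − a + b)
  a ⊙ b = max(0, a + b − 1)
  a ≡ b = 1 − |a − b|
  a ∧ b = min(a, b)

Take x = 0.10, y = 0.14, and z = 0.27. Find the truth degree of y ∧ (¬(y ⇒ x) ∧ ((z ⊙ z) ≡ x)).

y ⇒ x = min(1, 1 − 0.14 + 0.10) = min(1, 0.96) = 0.96
¬(y ⇒ x) = 1 − 0.96 = 0.04
z ⊙ z = max(0, 0.27 + 0.27 − 1) = max(0, -0.46) = 0.00
(z ⊙ z) ≡ x = 1 − |0.00 − 0.10| = 1 − 0.10 = 0.90
¬(y ⇒ x) ∧ ((z ⊙ z) ≡ x) = min(0.04, 0.90) = 0.04
y ∧ (¬(y ⇒ x) ∧ ((z ⊙ z) ≡ x)) = min(0.14, 0.04) = 0.04

0.04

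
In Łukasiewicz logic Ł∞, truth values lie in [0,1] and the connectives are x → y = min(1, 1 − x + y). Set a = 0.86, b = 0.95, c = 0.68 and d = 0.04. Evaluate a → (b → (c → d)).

0.55

c → d = min(1, 1 − 0.68 + 0.04) = min(1, 0.36) = 0.36
b → (c → d) = min(1, 1 − 0.95 + 0.36) = min(1, 0.41) = 0.41
a → (b → (c → d)) = min(1, 1 − 0.86 + 0.41) = min(1, 0.55) = 0.55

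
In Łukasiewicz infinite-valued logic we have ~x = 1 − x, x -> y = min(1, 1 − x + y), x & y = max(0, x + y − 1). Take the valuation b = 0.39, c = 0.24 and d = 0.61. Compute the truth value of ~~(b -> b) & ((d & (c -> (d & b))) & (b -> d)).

b -> b = min(1, 1 − 0.39 + 0.39) = min(1, 1.00) = 1.00
~(b -> b) = 1 − 1.00 = 0.00
~~(b -> b) = 1 − 0.00 = 1.00
d & b = max(0, 0.61 + 0.39 − 1) = max(0, 0.00) = 0.00
c -> (d & b) = min(1, 1 − 0.24 + 0.00) = min(1, 0.76) = 0.76
d & (c -> (d & b)) = max(0, 0.61 + 0.76 − 1) = max(0, 0.37) = 0.37
b -> d = min(1, 1 − 0.39 + 0.61) = min(1, 1.22) = 1.00
(d & (c -> (d & b))) & (b -> d) = max(0, 0.37 + 1.00 − 1) = max(0, 0.37) = 0.37
~~(b -> b) & ((d & (c -> (d & b))) & (b -> d)) = max(0, 1.00 + 0.37 − 1) = max(0, 0.37) = 0.37

0.37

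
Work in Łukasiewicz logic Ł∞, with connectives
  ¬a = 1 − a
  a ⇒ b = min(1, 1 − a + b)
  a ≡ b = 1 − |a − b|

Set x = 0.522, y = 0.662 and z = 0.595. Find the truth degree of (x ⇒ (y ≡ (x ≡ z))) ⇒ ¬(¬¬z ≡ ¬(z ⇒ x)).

x ≡ z = 1 − |0.522 − 0.595| = 1 − 0.073 = 0.927
y ≡ (x ≡ z) = 1 − |0.662 − 0.927| = 1 − 0.265 = 0.735
x ⇒ (y ≡ (x ≡ z)) = min(1, 1 − 0.522 + 0.735) = min(1, 1.213) = 1.000
¬z = 1 − 0.595 = 0.405
¬¬z = 1 − 0.405 = 0.595
z ⇒ x = min(1, 1 − 0.595 + 0.522) = min(1, 0.927) = 0.927
¬(z ⇒ x) = 1 − 0.927 = 0.073
¬¬z ≡ ¬(z ⇒ x) = 1 − |0.595 − 0.073| = 1 − 0.522 = 0.478
¬(¬¬z ≡ ¬(z ⇒ x)) = 1 − 0.478 = 0.522
(x ⇒ (y ≡ (x ≡ z))) ⇒ ¬(¬¬z ≡ ¬(z ⇒ x)) = min(1, 1 − 1.000 + 0.522) = min(1, 0.522) = 0.522

0.522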